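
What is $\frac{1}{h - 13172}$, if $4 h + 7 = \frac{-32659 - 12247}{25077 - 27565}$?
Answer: $- \frac{4976}{65530127} \approx -7.5935 \cdot 10^{-5}$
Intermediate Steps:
$h = \frac{13745}{4976}$ ($h = - \frac{7}{4} + \frac{\left(-32659 - 12247\right) \frac{1}{25077 - 27565}}{4} = - \frac{7}{4} + \frac{\left(-44906\right) \frac{1}{-2488}}{4} = - \frac{7}{4} + \frac{\left(-44906\right) \left(- \frac{1}{2488}\right)}{4} = - \frac{7}{4} + \frac{1}{4} \cdot \frac{22453}{1244} = - \frac{7}{4} + \frac{22453}{4976} = \frac{13745}{4976} \approx 2.7623$)
$\frac{1}{h - 13172} = \frac{1}{\frac{13745}{4976} - 13172} = \frac{1}{- \frac{65530127}{4976}} = - \frac{4976}{65530127}$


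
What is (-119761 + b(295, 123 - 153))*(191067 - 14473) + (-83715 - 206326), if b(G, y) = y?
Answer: -21154661895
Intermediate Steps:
(-119761 + b(295, 123 - 153))*(191067 - 14473) + (-83715 - 206326) = (-119761 + (123 - 153))*(191067 - 14473) + (-83715 - 206326) = (-119761 - 30)*176594 - 290041 = -119791*176594 - 290041 = -21154371854 - 290041 = -21154661895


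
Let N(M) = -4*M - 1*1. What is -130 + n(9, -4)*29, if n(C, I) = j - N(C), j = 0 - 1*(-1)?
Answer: 972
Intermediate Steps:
j = 1 (j = 0 + 1 = 1)
N(M) = -1 - 4*M (N(M) = -4*M - 1 = -1 - 4*M)
n(C, I) = 2 + 4*C (n(C, I) = 1 - (-1 - 4*C) = 1 + (1 + 4*C) = 2 + 4*C)
-130 + n(9, -4)*29 = -130 + (2 + 4*9)*29 = -130 + (2 + 36)*29 = -130 + 38*29 = -130 + 1102 = 972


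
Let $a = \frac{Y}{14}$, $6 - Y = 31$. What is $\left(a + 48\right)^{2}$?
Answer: $\frac{418609}{196} \approx 2135.8$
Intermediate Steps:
$Y = -25$ ($Y = 6 - 31 = -25$)
$a = - \frac{25}{14} \approx -1.7857$
$\left(a + 48\right)^{2} = \left(- \frac{25}{14} + 48\right)^{2} = \left(\frac{647}{14}\right)^{2} = \frac{418609}{196}$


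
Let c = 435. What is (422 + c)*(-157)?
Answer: -134549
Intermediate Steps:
(422 + c)*(-157) = (422 + 435)*(-157) = 857*(-157) = -134549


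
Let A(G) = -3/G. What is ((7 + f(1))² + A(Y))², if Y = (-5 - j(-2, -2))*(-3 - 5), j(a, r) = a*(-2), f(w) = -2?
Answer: 358801/576 ≈ 622.92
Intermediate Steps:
j(a, r) = -2*a
Y = 72 (Y = (-5 - (-2)*(-2))*(-3 - 5) = (-5 - 1*4)*(-8) = (-5 - 4)*(-8) = -9*(-8) = 72)
((7 + f(1))² + A(Y))² = ((7 - 2)² - 3/72)² = (5² - 3*1/72)² = (25 - 1/24)² = (599/24)² = 358801/576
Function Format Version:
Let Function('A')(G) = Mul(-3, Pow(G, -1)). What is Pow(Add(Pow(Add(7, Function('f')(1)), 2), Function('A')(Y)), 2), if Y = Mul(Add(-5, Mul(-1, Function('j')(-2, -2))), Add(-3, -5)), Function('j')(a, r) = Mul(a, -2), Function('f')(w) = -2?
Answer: Rational(358801, 576) ≈ 622.92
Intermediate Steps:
Function('j')(a, r) = Mul(-2, a)
Y = 72 (Y = Mul(Add(-5, Mul(-1, Mul(-2, -2))), Add(-3, -5)) = Mul(Add(-5, Mul(-1, 4)), -8) = Mul(Add(-5, -4), -8) = Mul(-9, -8) = 72)
Pow(Add(Pow(Add(7, Function('f')(1)), 2), Function('A')(Y)), 2) = Pow(Add(Pow(Add(7, -2), 2), Mul(-3, Pow(72, -1))), 2) = Pow(Add(Pow(5, 2), Mul(-3, Rational(1, 72))), 2) = Pow(Add(25, Rational(-1, 24)), 2) = Pow(Rational(599, 24), 2) = Rational(358801, 576)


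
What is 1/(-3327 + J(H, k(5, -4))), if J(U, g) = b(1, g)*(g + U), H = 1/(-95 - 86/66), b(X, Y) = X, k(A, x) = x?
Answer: -3178/10585951 ≈ -0.00030021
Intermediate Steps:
H = -33/3178 (H = 1/(-95 - 86*1/66) = 1/(-95 - 43/33) = 1/(-3178/33) = -33/3178 ≈ -0.010384)
J(U, g) = U + g (J(U, g) = 1*(g + U) = 1*(U + g) = U + g)
1/(-3327 + J(H, k(5, -4))) = 1/(-3327 + (-33/3178 - 4)) = 1/(-3327 - 12745/3178) = 1/(-10585951/3178) = -3178/10585951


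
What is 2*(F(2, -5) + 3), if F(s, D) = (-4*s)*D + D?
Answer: 76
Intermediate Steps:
F(s, D) = D - 4*D*s (F(s, D) = -4*D*s + D = D - 4*D*s)
2*(F(2, -5) + 3) = 2*(-5*(1 - 4*2) + 3) = 2*(-5*(1 - 8) + 3) = 2*(-5*(-7) + 3) = 2*(35 + 3) = 2*38 = 76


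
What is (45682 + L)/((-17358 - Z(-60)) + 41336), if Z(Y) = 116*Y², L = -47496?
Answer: 907/196811 ≈ 0.0046085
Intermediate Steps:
(45682 + L)/((-17358 - Z(-60)) + 41336) = (45682 - 47496)/((-17358 - 116*(-60)²) + 41336) = -1814/((-17358 - 116*3600) + 41336) = -1814/((-17358 - 1*417600) + 41336) = -1814/((-17358 - 417600) + 41336) = -1814/(-434958 + 41336) = -1814/(-393622) = -1814*(-1/393622) = 907/196811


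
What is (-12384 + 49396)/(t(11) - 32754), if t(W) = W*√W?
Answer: -1212291048/1072823185 - 407132*√11/1072823185 ≈ -1.1313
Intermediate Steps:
t(W) = W^(3/2)
(-12384 + 49396)/(t(11) - 32754) = (-12384 + 49396)/(11^(3/2) - 32754) = 37012/(11*√11 - 32754) = 37012/(-32754 + 11*√11)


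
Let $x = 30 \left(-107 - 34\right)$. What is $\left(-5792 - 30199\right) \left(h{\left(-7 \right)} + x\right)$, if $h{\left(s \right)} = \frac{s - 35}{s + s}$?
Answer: $152133957$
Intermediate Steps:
$h{\left(s \right)} = \frac{-35 + s}{2 s}$
$x = -4230$ ($x = 30 \left(-141\right) = -4230$)
$\left(-5792 - 30199\right) \left(h{\left(-7 \right)} + x\right) = \left(-5792 - 30199\right) \left(\frac{-35 - 7}{2 \left(-7\right)} - 4230\right) = - 35991 \left(\frac{1}{2} \left(- \frac{1}{7}\right) \left(-42\right) - 4230\right) = - 35991 \left(3 - 4230\right) = \left(-35991\right) \left(-4227\right) = 152133957$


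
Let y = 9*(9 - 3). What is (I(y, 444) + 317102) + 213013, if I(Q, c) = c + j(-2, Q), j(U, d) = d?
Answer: 530613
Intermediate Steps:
y = 54 (y = 9*6 = 54)
I(Q, c) = Q + c (I(Q, c) = c + Q = Q + c)
(I(y, 444) + 317102) + 213013 = ((54 + 444) + 317102) + 213013 = (498 + 317102) + 213013 = 317600 + 213013 = 530613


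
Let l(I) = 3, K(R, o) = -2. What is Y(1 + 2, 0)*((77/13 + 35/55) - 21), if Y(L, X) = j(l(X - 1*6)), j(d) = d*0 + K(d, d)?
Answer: 4130/143 ≈ 28.881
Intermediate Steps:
j(d) = -2 (j(d) = d*0 - 2 = 0 - 2 = -2)
Y(L, X) = -2
Y(1 + 2, 0)*((77/13 + 35/55) - 21) = -2*((77/13 + 35/55) - 21) = -2*((77*(1/13) + 35*(1/55)) - 21) = -2*((77/13 + 7/11) - 21) = -2*(938/143 - 21) = -2*(-2065/143) = 4130/143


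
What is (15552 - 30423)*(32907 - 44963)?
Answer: 179284776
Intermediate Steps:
(15552 - 30423)*(32907 - 44963) = -14871*(-12056) = 179284776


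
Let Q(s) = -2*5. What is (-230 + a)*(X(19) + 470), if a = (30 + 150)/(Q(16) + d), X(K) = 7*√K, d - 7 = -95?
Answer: -5339200/49 - 11360*√19/7 ≈ -1.1604e+5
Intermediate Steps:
d = -88 (d = 7 - 95 = -88)
Q(s) = -10
a = -90/49 (a = (30 + 150)/(-10 - 88) = 180/(-98) = 180*(-1/98) = -90/49 ≈ -1.8367)
(-230 + a)*(X(19) + 470) = (-230 - 90/49)*(7*√19 + 470) = -11360*(470 + 7*√19)/49 = -5339200/49 - 11360*√19/7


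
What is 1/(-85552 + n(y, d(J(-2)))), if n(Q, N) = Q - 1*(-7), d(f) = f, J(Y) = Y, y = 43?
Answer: -1/85502 ≈ -1.1696e-5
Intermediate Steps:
n(Q, N) = 7 + Q (n(Q, N) = Q + 7 = 7 + Q)
1/(-85552 + n(y, d(J(-2)))) = 1/(-85552 + (7 + 43)) = 1/(-85552 + 50) = 1/(-85502) = -1/85502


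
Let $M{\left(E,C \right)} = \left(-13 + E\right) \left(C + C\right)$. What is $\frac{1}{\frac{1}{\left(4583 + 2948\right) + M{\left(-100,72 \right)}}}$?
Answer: $-8741$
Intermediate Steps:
$M{\left(E,C \right)} = 2 C \left(-13 + E\right)$ ($M{\left(E,C \right)} = \left(-13 + E\right) 2 C = 2 C \left(-13 + E\right)$)
$\frac{1}{\frac{1}{\left(4583 + 2948\right) + M{\left(-100,72 \right)}}} = \frac{1}{\frac{1}{\left(4583 + 2948\right) + 2 \cdot 72 \left(-13 - 100\right)}} = \frac{1}{\frac{1}{7531 + 2 \cdot 72 \left(-113\right)}} = \frac{1}{\frac{1}{7531 - 16272}} = \frac{1}{\frac{1}{-8741}} = \frac{1}{- \frac{1}{8741}} = -8741$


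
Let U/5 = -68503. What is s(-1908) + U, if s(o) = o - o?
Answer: -342515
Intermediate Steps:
U = -342515 (U = 5*(-68503) = -342515)
s(o) = 0
s(-1908) + U = 0 - 342515 = -342515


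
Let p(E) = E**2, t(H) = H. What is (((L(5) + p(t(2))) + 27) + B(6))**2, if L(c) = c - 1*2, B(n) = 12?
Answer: 2116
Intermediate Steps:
L(c) = -2 + c (L(c) = c - 2 = -2 + c)
(((L(5) + p(t(2))) + 27) + B(6))**2 = ((((-2 + 5) + 2**2) + 27) + 12)**2 = (((3 + 4) + 27) + 12)**2 = ((7 + 27) + 12)**2 = (34 + 12)**2 = 46**2 = 2116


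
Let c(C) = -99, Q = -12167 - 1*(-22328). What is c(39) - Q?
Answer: -10260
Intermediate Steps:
Q = 10161 (Q = -12167 + 22328 = 10161)
c(39) - Q = -99 - 1*10161 = -99 - 10161 = -10260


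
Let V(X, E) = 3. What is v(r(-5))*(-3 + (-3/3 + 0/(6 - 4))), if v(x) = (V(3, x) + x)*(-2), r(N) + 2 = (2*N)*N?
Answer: 408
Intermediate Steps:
r(N) = -2 + 2*N**2 (r(N) = -2 + (2*N)*N = -2 + 2*N**2)
v(x) = -6 - 2*x (v(x) = (3 + x)*(-2) = -6 - 2*x)
v(r(-5))*(-3 + (-3/3 + 0/(6 - 4))) = (-6 - 2*(-2 + 2*(-5)**2))*(-3 + (-3/3 + 0/(6 - 4))) = (-6 - 2*(-2 + 2*25))*(-3 + (-3*1/3 + 0/2)) = (-6 - 2*(-2 + 50))*(-3 + (-1 + 0*(1/2))) = (-6 - 2*48)*(-3 + (-1 + 0)) = (-6 - 96)*(-3 - 1) = -102*(-4) = 408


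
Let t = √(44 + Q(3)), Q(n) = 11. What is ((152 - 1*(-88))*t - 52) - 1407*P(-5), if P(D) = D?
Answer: 6983 + 240*√55 ≈ 8762.9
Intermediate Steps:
t = √55 (t = √(44 + 11) = √55 ≈ 7.4162)
((152 - 1*(-88))*t - 52) - 1407*P(-5) = ((152 - 1*(-88))*√55 - 52) - 1407*(-5) = ((152 + 88)*√55 - 52) - 1*(-7035) = (240*√55 - 52) + 7035 = (-52 + 240*√55) + 7035 = 6983 + 240*√55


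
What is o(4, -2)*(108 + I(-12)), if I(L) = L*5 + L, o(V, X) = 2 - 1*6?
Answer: -144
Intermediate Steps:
o(V, X) = -4 (o(V, X) = 2 - 6 = -4)
I(L) = 6*L (I(L) = 5*L + L = 6*L)
o(4, -2)*(108 + I(-12)) = -4*(108 + 6*(-12)) = -4*(108 - 72) = -4*36 = -144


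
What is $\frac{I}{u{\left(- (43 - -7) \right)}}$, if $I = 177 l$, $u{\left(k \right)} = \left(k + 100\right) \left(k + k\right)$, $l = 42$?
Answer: $- \frac{3717}{2500} \approx -1.4868$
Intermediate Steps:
$u{\left(k \right)} = 2 k \left(100 + k\right)$ ($u{\left(k \right)} = \left(100 + k\right) 2 k = 2 k \left(100 + k\right)$)
$I = 7434$ ($I = 177 \cdot 42 = 7434$)
$\frac{I}{u{\left(- (43 - -7) \right)}} = \frac{7434}{2 \left(- (43 - -7)\right) \left(100 - \left(43 - -7\right)\right)} = \frac{7434}{2 \left(- (43 + 7)\right) \left(100 - \left(43 + 7\right)\right)} = \frac{7434}{2 \left(\left(-1\right) 50\right) \left(100 - 50\right)} = \frac{7434}{2 \left(-50\right) \left(100 - 50\right)} = \frac{7434}{2 \left(-50\right) 50} = \frac{7434}{-5000} = 7434 \left(- \frac{1}{5000}\right) = - \frac{3717}{2500}$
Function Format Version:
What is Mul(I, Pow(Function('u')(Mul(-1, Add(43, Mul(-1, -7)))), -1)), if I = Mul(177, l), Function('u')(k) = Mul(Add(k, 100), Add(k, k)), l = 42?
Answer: Rational(-3717, 2500) ≈ -1.4868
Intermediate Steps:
Function('u')(k) = Mul(2, k, Add(100, k)) (Function('u')(k) = Mul(Add(100, k), Mul(2, k)) = Mul(2, k, Add(100, k)))
I = 7434 (I = Mul(177, 42) = 7434)
Mul(I, Pow(Function('u')(Mul(-1, Add(43, Mul(-1, -7)))), -1)) = Mul(7434, Pow(Mul(2, Mul(-1, Add(43, Mul(-1, -7))), Add(100, Mul(-1, Add(43, Mul(-1, -7))))), -1)) = Mul(7434, Pow(Mul(2, Mul(-1, Add(43, 7)), Add(100, Mul(-1, Add(43, 7)))), -1)) = Mul(7434, Pow(Mul(2, Mul(-1, 50), Add(100, Mul(-1, 50))), -1)) = Mul(7434, Pow(Mul(2, -50, Add(100, -50)), -1)) = Mul(7434, Pow(Mul(2, -50, 50), -1)) = Mul(7434, Pow(-5000, -1)) = Mul(7434, Rational(-1, 5000)) = Rational(-3717, 2500)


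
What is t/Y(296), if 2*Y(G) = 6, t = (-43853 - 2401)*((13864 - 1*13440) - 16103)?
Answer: 241738822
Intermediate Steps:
t = 725216466 (t = -46254*((13864 - 13440) - 16103) = -46254*(424 - 16103) = -46254*(-15679) = 725216466)
Y(G) = 3 (Y(G) = (½)*6 = 3)
t/Y(296) = 725216466/3 = 725216466*(⅓) = 241738822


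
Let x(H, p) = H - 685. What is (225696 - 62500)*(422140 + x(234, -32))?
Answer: 68817958044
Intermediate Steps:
x(H, p) = -685 + H
(225696 - 62500)*(422140 + x(234, -32)) = (225696 - 62500)*(422140 + (-685 + 234)) = 163196*(422140 - 451) = 163196*421689 = 68817958044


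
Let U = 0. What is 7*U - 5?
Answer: -5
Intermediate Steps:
7*U - 5 = 7*0 - 5 = 0 - 5 = -5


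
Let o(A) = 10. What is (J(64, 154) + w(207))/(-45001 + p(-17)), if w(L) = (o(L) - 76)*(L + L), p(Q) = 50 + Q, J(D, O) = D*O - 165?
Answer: 229/584 ≈ 0.39212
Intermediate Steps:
J(D, O) = -165 + D*O
w(L) = -132*L (w(L) = (10 - 76)*(L + L) = -132*L)
(J(64, 154) + w(207))/(-45001 + p(-17)) = ((-165 + 64*154) - 132*207)/(-45001 + (50 - 17)) = ((-165 + 9856) - 27324)/(-45001 + 33) = (9691 - 27324)/(-44968) = -17633*(-1/44968) = 229/584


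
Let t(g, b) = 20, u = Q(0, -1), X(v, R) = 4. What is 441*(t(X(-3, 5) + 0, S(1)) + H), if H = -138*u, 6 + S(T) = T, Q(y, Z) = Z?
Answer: 69678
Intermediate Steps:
u = -1
S(T) = -6 + T
H = 138 (H = -138*(-1) = 138)
441*(t(X(-3, 5) + 0, S(1)) + H) = 441*(20 + 138) = 441*158 = 69678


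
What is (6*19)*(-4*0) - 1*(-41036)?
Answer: 41036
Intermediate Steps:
(6*19)*(-4*0) - 1*(-41036) = 114*0 + 41036 = 0 + 41036 = 41036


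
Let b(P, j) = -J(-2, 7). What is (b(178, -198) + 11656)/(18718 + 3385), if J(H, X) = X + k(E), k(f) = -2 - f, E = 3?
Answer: 11654/22103 ≈ 0.52726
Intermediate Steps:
J(H, X) = -5 + X (J(H, X) = X + (-2 - 1*3) = X + (-2 - 3) = X - 5 = -5 + X)
b(P, j) = -2 (b(P, j) = -(-5 + 7) = -1*2 = -2)
(b(178, -198) + 11656)/(18718 + 3385) = (-2 + 11656)/(18718 + 3385) = 11654/22103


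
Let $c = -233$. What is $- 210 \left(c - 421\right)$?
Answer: $137340$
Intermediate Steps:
$- 210 \left(c - 421\right) = - 210 \left(-233 - 421\right) = \left(-210\right) \left(-654\right) = 137340$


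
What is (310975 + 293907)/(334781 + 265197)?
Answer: 302441/299989 ≈ 1.0082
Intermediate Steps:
(310975 + 293907)/(334781 + 265197) = 604882/599978 = 604882*(1/599978) = 302441/299989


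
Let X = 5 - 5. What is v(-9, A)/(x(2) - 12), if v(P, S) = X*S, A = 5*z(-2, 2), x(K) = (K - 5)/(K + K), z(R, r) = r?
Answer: 0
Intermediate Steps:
x(K) = (-5 + K)/(2*K) (x(K) = (-5 + K)/((2*K)) = (-5 + K)*(1/(2*K)) = (-5 + K)/(2*K))
X = 0
A = 10 (A = 5*2 = 10)
v(P, S) = 0 (v(P, S) = 0*S = 0)
v(-9, A)/(x(2) - 12) = 0/((½)*(-5 + 2)/2 - 12) = 0/((½)*(½)*(-3) - 12) = 0/(-¾ - 12) = 0/(-51/4) = -4/51*0 = 0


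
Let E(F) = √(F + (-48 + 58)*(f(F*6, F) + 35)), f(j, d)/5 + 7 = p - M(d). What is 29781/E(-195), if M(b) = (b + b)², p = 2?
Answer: -29781*I*√7605095/7605095 ≈ -10.799*I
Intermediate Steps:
M(b) = 4*b² (M(b) = (2*b)² = 4*b²)
f(j, d) = -25 - 20*d² (f(j, d) = -35 + 5*(2 - 4*d²) = -35 + (10 - 20*d²) = -25 - 20*d²)
E(F) = √(100 + F - 200*F²) (E(F) = √(F + (-48 + 58)*((-25 - 20*F²) + 35)) = √(F + 10*(10 - 20*F²)) = √(F + (100 - 200*F²)) = √(100 + F - 200*F²))
29781/E(-195) = 29781/(√(100 - 195 - 200*(-195)²)) = 29781/(√(100 - 195 - 200*38025)) = 29781/(√(100 - 195 - 7605000)) = 29781/(√(-7605095)) = 29781/((I*√7605095)) = 29781*(-I*√7605095/7605095) = -29781*I*√7605095/7605095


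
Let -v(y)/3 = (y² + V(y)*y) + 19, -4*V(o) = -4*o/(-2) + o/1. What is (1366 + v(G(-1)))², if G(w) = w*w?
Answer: 27384289/16 ≈ 1.7115e+6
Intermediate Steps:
V(o) = -3*o/4 (V(o) = -(-4*o/(-2) + o/1)/4 = -(-4*o*(-½) + o*1)/4 = -(2*o + o)/4 = -3*o/4)
G(w) = w²
v(y) = -57 - 3*y²/4 (v(y) = -3*((y² + (-3*y/4)*y) + 19) = -3*((y² - 3*y²/4) + 19) = -3*(y²/4 + 19) = -3*(19 + y²/4) = -57 - 3*y²/4)
(1366 + v(G(-1)))² = (1366 + (-57 - 3*((-1)²)²/4))² = (1366 + (-57 - ¾*1²))² = (1366 + (-57 - ¾*1))² = (1366 + (-57 - ¾))² = (1366 - 231/4)² = (5233/4)² = 27384289/16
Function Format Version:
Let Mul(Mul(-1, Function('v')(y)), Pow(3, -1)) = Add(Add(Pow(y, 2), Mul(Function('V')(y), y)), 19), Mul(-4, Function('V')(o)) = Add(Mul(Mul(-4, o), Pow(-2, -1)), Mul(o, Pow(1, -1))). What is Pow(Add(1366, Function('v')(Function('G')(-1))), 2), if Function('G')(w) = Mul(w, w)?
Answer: Rational(27384289, 16) ≈ 1.7115e+6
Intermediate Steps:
Function('V')(o) = Mul(Rational(-3, 4), o) (Function('V')(o) = Mul(Rational(-1, 4), Add(Mul(Mul(-4, o), Pow(-2, -1)), Mul(o, Pow(1, -1)))) = Mul(Rational(-1, 4), Add(Mul(Mul(-4, o), Rational(-1, 2)), Mul(o, 1))) = Mul(Rational(-1, 4), Add(Mul(2, o), o)) = Mul(Rational(-1, 4), Mul(3, o)) = Mul(Rational(-3, 4), o))
Function('G')(w) = Pow(w, 2)
Function('v')(y) = Add(-57, Mul(Rational(-3, 4), Pow(y, 2))) (Function('v')(y) = Mul(-3, Add(Add(Pow(y, 2), Mul(Mul(Rational(-3, 4), y), y)), 19)) = Mul(-3, Add(Add(Pow(y, 2), Mul(Rational(-3, 4), Pow(y, 2))), 19)) = Mul(-3, Add(Mul(Rational(1, 4), Pow(y, 2)), 19)) = Mul(-3, Add(19, Mul(Rational(1, 4), Pow(y, 2)))) = Add(-57, Mul(Rational(-3, 4), Pow(y, 2))))
Pow(Add(1366, Function('v')(Function('G')(-1))), 2) = Pow(Add(1366, Add(-57, Mul(Rational(-3, 4), Pow(Pow(-1, 2), 2)))), 2) = Pow(Add(1366, Add(-57, Mul(Rational(-3, 4), Pow(1, 2)))), 2) = Pow(Add(1366, Add(-57, Mul(Rational(-3, 4), 1))), 2) = Pow(Add(1366, Add(-57, Rational(-3, 4))), 2) = Pow(Add(1366, Rational(-231, 4)), 2) = Pow(Rational(5233, 4), 2) = Rational(27384289, 16)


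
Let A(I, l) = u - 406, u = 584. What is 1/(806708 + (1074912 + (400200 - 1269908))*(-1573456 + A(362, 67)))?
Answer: -1/322842132004 ≈ -3.0975e-12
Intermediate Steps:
A(I, l) = 178 (A(I, l) = 584 - 406 = 178)
1/(806708 + (1074912 + (400200 - 1269908))*(-1573456 + A(362, 67))) = 1/(806708 + (1074912 + (400200 - 1269908))*(-1573456 + 178)) = 1/(806708 + (1074912 - 869708)*(-1573278)) = 1/(806708 + 205204*(-1573278)) = 1/(806708 - 322842938712) = 1/(-322842132004) = -1/322842132004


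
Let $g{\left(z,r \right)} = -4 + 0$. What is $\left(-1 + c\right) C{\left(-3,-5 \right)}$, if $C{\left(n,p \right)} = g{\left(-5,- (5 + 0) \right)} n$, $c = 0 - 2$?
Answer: $-36$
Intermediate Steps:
$g{\left(z,r \right)} = -4$
$c = -2$ ($c = 0 - 2 = -2$)
$C{\left(n,p \right)} = - 4 n$
$\left(-1 + c\right) C{\left(-3,-5 \right)} = \left(-1 - 2\right) \left(\left(-4\right) \left(-3\right)\right) = \left(-3\right) 12 = -36$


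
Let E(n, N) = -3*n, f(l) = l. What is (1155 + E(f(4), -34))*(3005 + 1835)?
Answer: 5532120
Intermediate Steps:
(1155 + E(f(4), -34))*(3005 + 1835) = (1155 - 3*4)*(3005 + 1835) = (1155 - 12)*4840 = 1143*4840 = 5532120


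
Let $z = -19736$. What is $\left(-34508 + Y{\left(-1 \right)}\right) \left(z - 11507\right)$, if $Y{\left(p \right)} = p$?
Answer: $1078164687$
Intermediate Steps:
$\left(-34508 + Y{\left(-1 \right)}\right) \left(z - 11507\right) = \left(-34508 - 1\right) \left(-19736 - 11507\right) = \left(-34509\right) \left(-31243\right) = 1078164687$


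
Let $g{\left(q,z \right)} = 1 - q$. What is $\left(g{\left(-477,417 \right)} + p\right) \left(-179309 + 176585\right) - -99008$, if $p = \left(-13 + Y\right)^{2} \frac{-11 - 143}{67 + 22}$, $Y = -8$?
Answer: $\frac{77925040}{89} \approx 8.7556 \cdot 10^{5}$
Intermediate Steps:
$p = - \frac{67914}{89}$ ($p = \left(-13 - 8\right)^{2} \frac{-11 - 143}{67 + 22} = \left(-21\right)^{2} \left(- \frac{154}{89}\right) = 441 \left(\left(-154\right) \frac{1}{89}\right) = 441 \left(- \frac{154}{89}\right) = - \frac{67914}{89} \approx -763.08$)
$\left(g{\left(-477,417 \right)} + p\right) \left(-179309 + 176585\right) - -99008 = \left(\left(1 - -477\right) - \frac{67914}{89}\right) \left(-179309 + 176585\right) - -99008 = \left(\left(1 + 477\right) - \frac{67914}{89}\right) \left(-2724\right) + 99008 = \left(478 - \frac{67914}{89}\right) \left(-2724\right) + 99008 = \left(- \frac{25372}{89}\right) \left(-2724\right) + 99008 = \frac{69113328}{89} + 99008 = \frac{77925040}{89}$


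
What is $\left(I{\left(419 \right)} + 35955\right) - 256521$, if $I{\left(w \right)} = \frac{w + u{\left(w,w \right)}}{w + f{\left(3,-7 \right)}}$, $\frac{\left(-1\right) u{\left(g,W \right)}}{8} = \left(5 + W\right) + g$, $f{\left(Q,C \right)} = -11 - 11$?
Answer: $- \frac{87571027}{397} \approx -2.2058 \cdot 10^{5}$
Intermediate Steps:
$f{\left(Q,C \right)} = -22$ ($f{\left(Q,C \right)} = -11 - 11 = -22$)
$u{\left(g,W \right)} = -40 - 8 W - 8 g$ ($u{\left(g,W \right)} = - 8 \left(\left(5 + W\right) + g\right) = - 8 \left(5 + W + g\right) = -40 - 8 W - 8 g$)
$I{\left(w \right)} = \frac{-40 - 15 w}{-22 + w}$ ($I{\left(w \right)} = \frac{w - \left(40 + 16 w\right)}{w - 22} = \frac{w - \left(40 + 16 w\right)}{-22 + w} = \frac{-40 - 15 w}{-22 + w}$)
$\left(I{\left(419 \right)} + 35955\right) - 256521 = \left(\frac{5 \left(-8 - 1257\right)}{-22 + 419} + 35955\right) - 256521 = \left(\frac{5 \left(-8 - 1257\right)}{397} + 35955\right) - 256521 = \left(5 \cdot \frac{1}{397} \left(-1265\right) + 35955\right) - 256521 = \left(- \frac{6325}{397} + 35955\right) - 256521 = \frac{14267810}{397} - 256521 = - \frac{87571027}{397}$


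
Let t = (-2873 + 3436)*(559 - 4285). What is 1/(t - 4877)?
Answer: -1/2102615 ≈ -4.7560e-7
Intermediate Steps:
t = -2097738 (t = 563*(-3726) = -2097738)
1/(t - 4877) = 1/(-2097738 - 4877) = 1/(-2102615) = -1/2102615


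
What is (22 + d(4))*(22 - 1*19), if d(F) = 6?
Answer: 84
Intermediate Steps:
(22 + d(4))*(22 - 1*19) = (22 + 6)*(22 - 1*19) = 28*(22 - 19) = 28*3 = 84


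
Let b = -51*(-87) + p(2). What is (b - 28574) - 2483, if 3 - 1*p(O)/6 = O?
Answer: -26614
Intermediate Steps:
p(O) = 18 - 6*O
b = 4443 (b = -51*(-87) + (18 - 6*2) = 4437 + (18 - 12) = 4437 + 6 = 4443)
(b - 28574) - 2483 = (4443 - 28574) - 2483 = -24131 - 2483 = -26614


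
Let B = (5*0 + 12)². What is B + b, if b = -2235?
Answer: -2091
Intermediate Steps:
B = 144 (B = (0 + 12)² = 12² = 144)
B + b = 144 - 2235 = -2091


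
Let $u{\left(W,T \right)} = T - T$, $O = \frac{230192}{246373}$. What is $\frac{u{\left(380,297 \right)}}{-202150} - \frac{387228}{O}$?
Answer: $- \frac{23850631011}{57548} \approx -4.1445 \cdot 10^{5}$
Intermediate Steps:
$O = \frac{230192}{246373}$ ($O = 230192 \cdot \frac{1}{246373} = \frac{230192}{246373} \approx 0.93432$)
$u{\left(W,T \right)} = 0$
$\frac{u{\left(380,297 \right)}}{-202150} - \frac{387228}{O} = \frac{0}{-202150} - \frac{387228}{\frac{230192}{246373}} = 0 \left(- \frac{1}{202150}\right) - \frac{23850631011}{57548} = 0 - \frac{23850631011}{57548} = - \frac{23850631011}{57548}$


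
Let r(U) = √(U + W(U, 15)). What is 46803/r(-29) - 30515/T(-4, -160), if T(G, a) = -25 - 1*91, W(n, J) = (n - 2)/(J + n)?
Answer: 30515/116 - 15601*I*√210/25 ≈ 263.06 - 9043.2*I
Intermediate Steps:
W(n, J) = (-2 + n)/(J + n)
r(U) = √(U + (-2 + U)/(15 + U))
T(G, a) = -116 (T(G, a) = -25 - 91 = -116)
46803/r(-29) - 30515/T(-4, -160) = 46803/(√((-2 - 29 - 29*(15 - 29))/(15 - 29))) - 30515/(-116) = 46803/(√((-2 - 29 - 29*(-14))/(-14))) - 30515*(-1/116) = 46803/(√(-(-2 - 29 + 406)/14)) + 30515/116 = 46803/(√(-1/14*375)) + 30515/116 = 46803/(√(-375/14)) + 30515/116 = 46803/((5*I*√210/14)) + 30515/116 = 46803*(-I*√210/75) + 30515/116 = -15601*I*√210/25 + 30515/116 = 30515/116 - 15601*I*√210/25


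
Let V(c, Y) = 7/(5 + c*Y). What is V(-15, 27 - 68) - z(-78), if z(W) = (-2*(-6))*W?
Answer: 580327/620 ≈ 936.01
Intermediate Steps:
V(c, Y) = 7/(5 + Y*c)
z(W) = 12*W
V(-15, 27 - 68) - z(-78) = 7/(5 + (27 - 68)*(-15)) - 12*(-78) = 7/(5 - 41*(-15)) - 1*(-936) = 7/(5 + 615) + 936 = 7/620 + 936 = 580327/620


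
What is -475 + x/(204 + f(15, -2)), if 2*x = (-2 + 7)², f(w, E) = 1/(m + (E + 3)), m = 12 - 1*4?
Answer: -1744925/3674 ≈ -474.94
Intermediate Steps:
m = 8 (m = 12 - 4 = 8)
f(w, E) = 1/(11 + E) (f(w, E) = 1/(8 + (E + 3)) = 1/(8 + (3 + E)) = 1/(11 + E))
x = 25/2 (x = (-2 + 7)²/2 = (½)*5² = (½)*25 = 25/2 ≈ 12.500)
-475 + x/(204 + f(15, -2)) = -475 + 25/(2*(204 + 1/(11 - 2))) = -475 + 25/(2*(204 + 1/9)) = -475 + 25/(2*(204 + ⅑)) = -475 + 25/(2*(1837/9)) = -475 + (25/2)*(9/1837) = -475 + 225/3674 = -1744925/3674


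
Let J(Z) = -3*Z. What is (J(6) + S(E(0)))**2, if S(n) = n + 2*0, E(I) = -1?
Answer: 361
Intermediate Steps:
S(n) = n (S(n) = n + 0 = n)
(J(6) + S(E(0)))**2 = (-3*6 - 1)**2 = (-18 - 1)**2 = (-19)**2 = 361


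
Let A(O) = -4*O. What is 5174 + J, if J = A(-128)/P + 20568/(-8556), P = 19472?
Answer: 4487525332/867721 ≈ 5171.6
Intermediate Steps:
J = -2063122/867721 (J = -4*(-128)/19472 + 20568/(-8556) = 512*(1/19472) + 20568*(-1/8556) = 32/1217 - 1714/713 = -2063122/867721 ≈ -2.3776)
5174 + J = 5174 - 2063122/867721 = 4487525332/867721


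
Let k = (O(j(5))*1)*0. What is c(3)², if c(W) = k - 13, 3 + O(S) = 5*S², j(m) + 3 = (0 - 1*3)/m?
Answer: 169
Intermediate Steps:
j(m) = -3 - 3/m (j(m) = -3 + (0 - 1*3)/m = -3 + (0 - 3)/m = -3 - 3/m)
O(S) = -3 + 5*S²
k = 0 (k = ((-3 + 5*(-3 - 3/5)²)*1)*0 = ((-3 + 5*(-3 - 3*⅕)²)*1)*0 = ((-3 + 5*(-3 - ⅗)²)*1)*0 = ((-3 + 5*(-18/5)²)*1)*0 = ((-3 + 5*(324/25))*1)*0 = ((-3 + 324/5)*1)*0 = ((309/5)*1)*0 = (309/5)*0 = 0)
c(W) = -13 (c(W) = 0 - 13 = -13)
c(3)² = (-13)² = 169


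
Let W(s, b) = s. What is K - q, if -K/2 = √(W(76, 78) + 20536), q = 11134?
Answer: -11134 - 4*√5153 ≈ -11421.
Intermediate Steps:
K = -4*√5153 (K = -2*√(76 + 20536) = -4*√5153 ≈ -287.14)
K - q = -4*√5153 - 1*11134 = -4*√5153 - 11134 = -11134 - 4*√5153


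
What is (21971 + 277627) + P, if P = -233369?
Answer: 66229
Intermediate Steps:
(21971 + 277627) + P = (21971 + 277627) - 233369 = 299598 - 233369 = 66229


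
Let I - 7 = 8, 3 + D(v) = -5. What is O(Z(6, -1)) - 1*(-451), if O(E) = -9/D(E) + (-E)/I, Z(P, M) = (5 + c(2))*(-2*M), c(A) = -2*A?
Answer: 54239/120 ≈ 451.99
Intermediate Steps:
D(v) = -8 (D(v) = -3 - 5 = -8)
I = 15 (I = 7 + 8 = 15)
Z(P, M) = -2*M (Z(P, M) = (5 - 2*2)*(-2*M) = (5 - 4)*(-2*M) = 1*(-2*M) = -2*M)
O(E) = 9/8 - E/15 (O(E) = -9/(-8) - E/15 = -9*(-⅛) - E*(1/15) = 9/8 - E/15)
O(Z(6, -1)) - 1*(-451) = (9/8 - (-2)*(-1)/15) - 1*(-451) = (9/8 - 1/15*2) + 451 = (9/8 - 2/15) + 451 = 119/120 + 451 = 54239/120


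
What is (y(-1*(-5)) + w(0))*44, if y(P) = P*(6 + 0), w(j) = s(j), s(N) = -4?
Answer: 1144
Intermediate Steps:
w(j) = -4
y(P) = 6*P (y(P) = P*6 = 6*P)
(y(-1*(-5)) + w(0))*44 = (6*(-1*(-5)) - 4)*44 = (6*5 - 4)*44 = (30 - 4)*44 = 26*44 = 1144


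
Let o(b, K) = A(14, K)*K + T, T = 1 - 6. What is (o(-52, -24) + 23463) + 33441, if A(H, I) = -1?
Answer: 56923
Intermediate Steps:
T = -5
o(b, K) = -5 - K (o(b, K) = -K - 5 = -5 - K)
(o(-52, -24) + 23463) + 33441 = ((-5 - 1*(-24)) + 23463) + 33441 = ((-5 + 24) + 23463) + 33441 = (19 + 23463) + 33441 = 23482 + 33441 = 56923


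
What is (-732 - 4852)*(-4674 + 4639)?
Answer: 195440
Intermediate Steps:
(-732 - 4852)*(-4674 + 4639) = -5584*(-35) = 195440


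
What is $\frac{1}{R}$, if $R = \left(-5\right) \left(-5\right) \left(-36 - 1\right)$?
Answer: $- \frac{1}{925} \approx -0.0010811$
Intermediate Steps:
$R = -925$ ($R = 25 \left(-37\right) = -925$)
$\frac{1}{R} = \frac{1}{-925} = - \frac{1}{925}$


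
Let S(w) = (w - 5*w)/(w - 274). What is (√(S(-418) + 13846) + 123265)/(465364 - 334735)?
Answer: 123265/130629 + 2*√103581155/22598817 ≈ 0.94453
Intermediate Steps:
S(w) = -4*w/(-274 + w) (S(w) = (-4*w)/(-274 + w) = -4*w/(-274 + w))
(√(S(-418) + 13846) + 123265)/(465364 - 334735) = (√(-4*(-418)/(-274 - 418) + 13846) + 123265)/(465364 - 334735) = (√(-4*(-418)/(-692) + 13846) + 123265)/130629 = (√(-4*(-418)*(-1/692) + 13846) + 123265)*(1/130629) = (√(-418/173 + 13846) + 123265)*(1/130629) = (√(2394940/173) + 123265)*(1/130629) = (2*√103581155/173 + 123265)*(1/130629) = (123265 + 2*√103581155/173)*(1/130629) = 123265/130629 + 2*√103581155/22598817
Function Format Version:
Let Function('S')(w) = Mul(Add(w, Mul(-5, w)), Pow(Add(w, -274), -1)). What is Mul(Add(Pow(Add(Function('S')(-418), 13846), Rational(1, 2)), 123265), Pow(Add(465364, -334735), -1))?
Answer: Add(Rational(123265, 130629), Mul(Rational(2, 22598817), Pow(103581155, Rational(1, 2)))) ≈ 0.94453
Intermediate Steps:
Function('S')(w) = Mul(-4, w, Pow(Add(-274, w), -1)) (Function('S')(w) = Mul(Mul(-4, w), Pow(Add(-274, w), -1)) = Mul(-4, w, Pow(Add(-274, w), -1)))
Mul(Add(Pow(Add(Function('S')(-418), 13846), Rational(1, 2)), 123265), Pow(Add(465364, -334735), -1)) = Mul(Add(Pow(Add(Mul(-4, -418, Pow(Add(-274, -418), -1)), 13846), Rational(1, 2)), 123265), Pow(Add(465364, -334735), -1)) = Mul(Add(Pow(Add(Mul(-4, -418, Pow(-692, -1)), 13846), Rational(1, 2)), 123265), Pow(130629, -1)) = Mul(Add(Pow(Add(Mul(-4, -418, Rational(-1, 692)), 13846), Rational(1, 2)), 123265), Rational(1, 130629)) = Mul(Add(Pow(Add(Rational(-418, 173), 13846), Rational(1, 2)), 123265), Rational(1, 130629)) = Mul(Add(Pow(Rational(2394940, 173), Rational(1, 2)), 123265), Rational(1, 130629)) = Mul(Add(Mul(Rational(2, 173), Pow(103581155, Rational(1, 2))), 123265), Rational(1, 130629)) = Mul(Add(123265, Mul(Rational(2, 173), Pow(103581155, Rational(1, 2)))), Rational(1, 130629)) = Add(Rational(123265, 130629), Mul(Rational(2, 22598817), Pow(103581155, Rational(1, 2))))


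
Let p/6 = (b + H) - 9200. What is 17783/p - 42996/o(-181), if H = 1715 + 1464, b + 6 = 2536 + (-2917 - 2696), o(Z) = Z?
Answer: 2345394781/9886944 ≈ 237.22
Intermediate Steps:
b = -3083 (b = -6 + (2536 + (-2917 - 2696)) = -6 + (2536 - 5613) = -6 - 3077 = -3083)
H = 3179
p = -54624 (p = 6*((-3083 + 3179) - 9200) = 6*(96 - 9200) = 6*(-9104) = -54624)
17783/p - 42996/o(-181) = 17783/(-54624) - 42996/(-181) = 17783*(-1/54624) - 42996*(-1/181) = -17783/54624 + 42996/181 = 2345394781/9886944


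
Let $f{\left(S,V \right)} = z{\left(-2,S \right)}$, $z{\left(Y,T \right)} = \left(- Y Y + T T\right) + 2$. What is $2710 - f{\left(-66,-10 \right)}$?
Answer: $-1644$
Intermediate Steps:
$z{\left(Y,T \right)} = 2 + T^{2} - Y^{2}$ ($z{\left(Y,T \right)} = \left(- Y^{2} + T^{2}\right) + 2 = \left(T^{2} - Y^{2}\right) + 2 = 2 + T^{2} - Y^{2}$)
$f{\left(S,V \right)} = -2 + S^{2}$ ($f{\left(S,V \right)} = 2 + S^{2} - \left(-2\right)^{2} = 2 + S^{2} - 4 = -2 + S^{2}$)
$2710 - f{\left(-66,-10 \right)} = 2710 - \left(-2 + \left(-66\right)^{2}\right) = 2710 - \left(-2 + 4356\right) = 2710 - 4354 = -1644$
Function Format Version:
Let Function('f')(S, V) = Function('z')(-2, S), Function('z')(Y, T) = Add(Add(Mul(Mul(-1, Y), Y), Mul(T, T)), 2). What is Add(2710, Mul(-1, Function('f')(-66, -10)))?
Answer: -1644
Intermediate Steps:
Function('z')(Y, T) = Add(2, Pow(T, 2), Mul(-1, Pow(Y, 2))) (Function('z')(Y, T) = Add(Add(Mul(-1, Pow(Y, 2)), Pow(T, 2)), 2) = Add(Add(Pow(T, 2), Mul(-1, Pow(Y, 2))), 2) = Add(2, Pow(T, 2), Mul(-1, Pow(Y, 2))))
Function('f')(S, V) = Add(-2, Pow(S, 2)) (Function('f')(S, V) = Add(2, Pow(S, 2), Mul(-1, Pow(-2, 2))) = Add(2, Pow(S, 2), Mul(-1, 4)) = Add(2, Pow(S, 2), -4) = Add(-2, Pow(S, 2)))
Add(2710, Mul(-1, Function('f')(-66, -10))) = Add(2710, Mul(-1, Add(-2, Pow(-66, 2)))) = Add(2710, Mul(-1, Add(-2, 4356))) = Add(2710, Mul(-1, 4354)) = Add(2710, -4354) = -1644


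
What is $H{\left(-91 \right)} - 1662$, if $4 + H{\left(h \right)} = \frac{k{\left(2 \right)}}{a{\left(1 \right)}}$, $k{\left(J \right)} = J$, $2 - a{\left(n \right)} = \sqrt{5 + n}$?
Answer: $-1668 - \sqrt{6} \approx -1670.4$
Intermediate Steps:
$a{\left(n \right)} = 2 - \sqrt{5 + n}$
$H{\left(h \right)} = -4 + \frac{2}{2 - \sqrt{6}}$ ($H{\left(h \right)} = -4 + \frac{2}{2 - \sqrt{5 + 1}} = -4 + \frac{2}{2 - \sqrt{6}}$)
$H{\left(-91 \right)} - 1662 = \left(-6 - \sqrt{6}\right) - 1662 = -1668 - \sqrt{6}$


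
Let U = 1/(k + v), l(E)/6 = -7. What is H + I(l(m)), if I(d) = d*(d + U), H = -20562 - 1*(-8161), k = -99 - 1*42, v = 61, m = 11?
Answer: -425459/40 ≈ -10636.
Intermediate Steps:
k = -141 (k = -99 - 42 = -141)
l(E) = -42 (l(E) = 6*(-7) = -42)
H = -12401 (H = -20562 + 8161 = -12401)
U = -1/80 (U = 1/(-141 + 61) = 1/(-80) = -1/80 ≈ -0.012500)
I(d) = d*(-1/80 + d) (I(d) = d*(d - 1/80) = d*(-1/80 + d))
H + I(l(m)) = -12401 - 42*(-1/80 - 42) = -12401 - 42*(-3361/80) = -12401 + 70581/40 = -425459/40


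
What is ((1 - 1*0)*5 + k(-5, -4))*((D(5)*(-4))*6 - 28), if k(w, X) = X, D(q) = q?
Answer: -148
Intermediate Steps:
((1 - 1*0)*5 + k(-5, -4))*((D(5)*(-4))*6 - 28) = ((1 - 1*0)*5 - 4)*((5*(-4))*6 - 28) = ((1 + 0)*5 - 4)*(-20*6 - 28) = (1*5 - 4)*(-120 - 28) = (5 - 4)*(-148) = 1*(-148) = -148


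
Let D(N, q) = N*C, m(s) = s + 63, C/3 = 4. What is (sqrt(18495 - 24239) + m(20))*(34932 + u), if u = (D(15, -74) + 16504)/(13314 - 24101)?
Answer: 31273968400/10787 + 1507179200*I*sqrt(359)/10787 ≈ 2.8992e+6 + 2.6474e+6*I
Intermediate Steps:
C = 12 (C = 3*4 = 12)
m(s) = 63 + s
D(N, q) = 12*N (D(N, q) = N*12 = 12*N)
u = -16684/10787 (u = (12*15 + 16504)/(13314 - 24101) = (180 + 16504)/(-10787) = 16684*(-1/10787) = -16684/10787 ≈ -1.5467)
(sqrt(18495 - 24239) + m(20))*(34932 + u) = (sqrt(18495 - 24239) + (63 + 20))*(34932 - 16684/10787) = (sqrt(-5744) + 83)*(376794800/10787) = (4*I*sqrt(359) + 83)*(376794800/10787) = (83 + 4*I*sqrt(359))*(376794800/10787) = 31273968400/10787 + 1507179200*I*sqrt(359)/10787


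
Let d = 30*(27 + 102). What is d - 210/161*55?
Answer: 87360/23 ≈ 3798.3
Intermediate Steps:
d = 3870 (d = 30*129 = 3870)
d - 210/161*55 = 3870 - 210/161*55 = 3870 - 210*(1/161)*55 = 3870 - 30*55/23 = 3870 - 1*1650/23 = 3870 - 1650/23 = 87360/23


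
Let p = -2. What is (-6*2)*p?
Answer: 24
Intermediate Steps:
(-6*2)*p = -6*2*(-2) = -12*(-2) = 24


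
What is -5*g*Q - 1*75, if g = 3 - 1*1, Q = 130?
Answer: -1375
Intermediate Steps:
g = 2 (g = 3 - 1 = 2)
-5*g*Q - 1*75 = -10*130 - 1*75 = -5*260 - 75 = -1300 - 75 = -1375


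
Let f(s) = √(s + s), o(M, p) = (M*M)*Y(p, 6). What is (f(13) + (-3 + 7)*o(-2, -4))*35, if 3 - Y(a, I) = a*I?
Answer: 15120 + 35*√26 ≈ 15298.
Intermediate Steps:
Y(a, I) = 3 - I*a (Y(a, I) = 3 - a*I = 3 - I*a)
o(M, p) = M²*(3 - 6*p) (o(M, p) = (M*M)*(3 - 1*6*p) = M²*(3 - 6*p))
f(s) = √2*√s (f(s) = √(2*s) = √2*√s)
(f(13) + (-3 + 7)*o(-2, -4))*35 = (√2*√13 + (-3 + 7)*((-2)²*(3 - 6*(-4))))*35 = (√26 + 4*(4*(3 + 24)))*35 = (√26 + 4*(4*27))*35 = (√26 + 4*108)*35 = (√26 + 432)*35 = (432 + √26)*35 = 15120 + 35*√26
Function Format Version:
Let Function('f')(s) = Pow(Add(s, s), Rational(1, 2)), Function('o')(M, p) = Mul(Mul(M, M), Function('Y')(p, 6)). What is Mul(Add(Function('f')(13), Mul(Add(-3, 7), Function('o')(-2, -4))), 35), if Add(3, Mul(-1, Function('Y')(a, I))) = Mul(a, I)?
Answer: Add(15120, Mul(35, Pow(26, Rational(1, 2)))) ≈ 15298.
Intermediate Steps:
Function('Y')(a, I) = Add(3, Mul(-1, I, a)) (Function('Y')(a, I) = Add(3, Mul(-1, Mul(a, I))) = Add(3, Mul(-1, Mul(I, a))) = Add(3, Mul(-1, I, a)))
Function('o')(M, p) = Mul(Pow(M, 2), Add(3, Mul(-6, p))) (Function('o')(M, p) = Mul(Mul(M, M), Add(3, Mul(-1, 6, p))) = Mul(Pow(M, 2), Add(3, Mul(-6, p))))
Function('f')(s) = Mul(Pow(2, Rational(1, 2)), Pow(s, Rational(1, 2))) (Function('f')(s) = Pow(Mul(2, s), Rational(1, 2)) = Mul(Pow(2, Rational(1, 2)), Pow(s, Rational(1, 2))))
Mul(Add(Function('f')(13), Mul(Add(-3, 7), Function('o')(-2, -4))), 35) = Mul(Add(Mul(Pow(2, Rational(1, 2)), Pow(13, Rational(1, 2))), Mul(Add(-3, 7), Mul(Pow(-2, 2), Add(3, Mul(-6, -4))))), 35) = Mul(Add(Pow(26, Rational(1, 2)), Mul(4, Mul(4, Add(3, 24)))), 35) = Mul(Add(Pow(26, Rational(1, 2)), Mul(4, Mul(4, 27))), 35) = Mul(Add(Pow(26, Rational(1, 2)), Mul(4, 108)), 35) = Mul(Add(Pow(26, Rational(1, 2)), 432), 35) = Mul(Add(432, Pow(26, Rational(1, 2))), 35) = Add(15120, Mul(35, Pow(26, Rational(1, 2))))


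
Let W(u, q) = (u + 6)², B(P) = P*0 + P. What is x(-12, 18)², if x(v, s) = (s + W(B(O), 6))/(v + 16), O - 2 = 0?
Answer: 1681/4 ≈ 420.25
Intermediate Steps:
O = 2 (O = 2 + 0 = 2)
B(P) = P (B(P) = 0 + P = P)
W(u, q) = (6 + u)²
x(v, s) = (64 + s)/(16 + v) (x(v, s) = (s + (6 + 2)²)/(v + 16) = (s + 8²)/(16 + v) = (s + 64)/(16 + v) = (64 + s)/(16 + v))
x(-12, 18)² = ((64 + 18)/(16 - 12))² = (82/4)² = ((¼)*82)² = (41/2)² = 1681/4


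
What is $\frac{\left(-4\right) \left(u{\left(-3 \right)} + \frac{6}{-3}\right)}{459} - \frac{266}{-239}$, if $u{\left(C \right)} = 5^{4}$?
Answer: $- \frac{473494}{109701} \approx -4.3162$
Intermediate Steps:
$u{\left(C \right)} = 625$
$\frac{\left(-4\right) \left(u{\left(-3 \right)} + \frac{6}{-3}\right)}{459} - \frac{266}{-239} = \frac{\left(-4\right) \left(625 + \frac{6}{-3}\right)}{459} - \frac{266}{-239} = - 4 \left(625 + 6 \left(- \frac{1}{3}\right)\right) \frac{1}{459} - - \frac{266}{239} = - 4 \left(625 - 2\right) \frac{1}{459} + \frac{266}{239} = \left(-4\right) 623 \cdot \frac{1}{459} + \frac{266}{239} = \left(-2492\right) \frac{1}{459} + \frac{266}{239} = - \frac{2492}{459} + \frac{266}{239} = - \frac{473494}{109701}$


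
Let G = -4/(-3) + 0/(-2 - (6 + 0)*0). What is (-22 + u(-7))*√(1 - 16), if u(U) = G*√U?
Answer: -4*√105/3 - 22*I*√15 ≈ -13.663 - 85.206*I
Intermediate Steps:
G = 4/3 (G = -4*(-⅓) + 0/(-2 - 6*0) = 4/3 + 0/(-2 - 1*0) = 4/3 + 0/(-2 + 0) = 4/3 + 0/(-2) = 4/3 + 0*(-½) = 4/3 + 0 = 4/3 ≈ 1.3333)
u(U) = 4*√U/3
(-22 + u(-7))*√(1 - 16) = (-22 + 4*√(-7)/3)*√(1 - 16) = (-22 + 4*(I*√7)/3)*√(-15) = (-22 + 4*I*√7/3)*(I*√15) = I*√15*(-22 + 4*I*√7/3)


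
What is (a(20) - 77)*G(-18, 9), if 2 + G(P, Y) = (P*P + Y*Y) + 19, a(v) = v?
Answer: -24054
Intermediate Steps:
G(P, Y) = 17 + P**2 + Y**2 (G(P, Y) = -2 + ((P*P + Y*Y) + 19) = -2 + ((P**2 + Y**2) + 19) = -2 + (19 + P**2 + Y**2) = 17 + P**2 + Y**2)
(a(20) - 77)*G(-18, 9) = (20 - 77)*(17 + (-18)**2 + 9**2) = -57*(17 + 324 + 81) = -57*422 = -24054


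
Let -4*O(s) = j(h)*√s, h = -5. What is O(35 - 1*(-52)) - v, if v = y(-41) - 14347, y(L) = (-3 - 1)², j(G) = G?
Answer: 14331 + 5*√87/4 ≈ 14343.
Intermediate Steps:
y(L) = 16 (y(L) = (-4)² = 16)
O(s) = 5*√s/4 (O(s) = -(-5)*√s/4 = 5*√s/4)
v = -14331 (v = 16 - 14347 = -14331)
O(35 - 1*(-52)) - v = 5*√(35 - 1*(-52))/4 - 1*(-14331) = 5*√(35 + 52)/4 + 14331 = 5*√87/4 + 14331 = 14331 + 5*√87/4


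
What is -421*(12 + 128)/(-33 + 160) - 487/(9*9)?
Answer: -4835989/10287 ≈ -470.11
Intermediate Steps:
-421*(12 + 128)/(-33 + 160) - 487/(9*9) = -421/(127/140) - 487/81 = -421/(127*(1/140)) - 487*1/81 = -421/127/140 - 487/81 = -421*140/127 - 487/81 = -58940/127 - 487/81 = -4835989/10287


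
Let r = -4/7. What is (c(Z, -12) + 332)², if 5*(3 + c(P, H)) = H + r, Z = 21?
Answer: 130576329/1225 ≈ 1.0659e+5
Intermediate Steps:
r = -4/7 (r = -4*⅐ = -4/7 ≈ -0.57143)
c(P, H) = -109/35 + H/5 (c(P, H) = -3 + (H - 4/7)/5 = -3 + (-4/7 + H)/5 = -3 + (-4/35 + H/5) = -109/35 + H/5)
(c(Z, -12) + 332)² = ((-109/35 + (⅕)*(-12)) + 332)² = ((-109/35 - 12/5) + 332)² = (-193/35 + 332)² = (11427/35)² = 130576329/1225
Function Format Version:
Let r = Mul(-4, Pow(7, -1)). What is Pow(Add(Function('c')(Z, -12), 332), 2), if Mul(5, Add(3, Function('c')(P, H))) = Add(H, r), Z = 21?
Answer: Rational(130576329, 1225) ≈ 1.0659e+5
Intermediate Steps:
r = Rational(-4, 7) (r = Mul(-4, Rational(1, 7)) = Rational(-4, 7) ≈ -0.57143)
Function('c')(P, H) = Add(Rational(-109, 35), Mul(Rational(1, 5), H)) (Function('c')(P, H) = Add(-3, Mul(Rational(1, 5), Add(H, Rational(-4, 7)))) = Add(-3, Mul(Rational(1, 5), Add(Rational(-4, 7), H))) = Add(-3, Add(Rational(-4, 35), Mul(Rational(1, 5), H))) = Add(Rational(-109, 35), Mul(Rational(1, 5), H)))
Pow(Add(Function('c')(Z, -12), 332), 2) = Pow(Add(Add(Rational(-109, 35), Mul(Rational(1, 5), -12)), 332), 2) = Pow(Add(Add(Rational(-109, 35), Rational(-12, 5)), 332), 2) = Pow(Add(Rational(-193, 35), 332), 2) = Pow(Rational(11427, 35), 2) = Rational(130576329, 1225)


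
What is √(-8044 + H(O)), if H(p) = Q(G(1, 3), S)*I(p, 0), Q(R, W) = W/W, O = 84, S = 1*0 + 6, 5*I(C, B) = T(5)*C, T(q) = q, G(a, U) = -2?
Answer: 2*I*√1990 ≈ 89.219*I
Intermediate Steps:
I(C, B) = C (I(C, B) = (5*C)/5 = C)
S = 6 (S = 0 + 6 = 6)
Q(R, W) = 1
H(p) = p (H(p) = 1*p = p)
√(-8044 + H(O)) = √(-8044 + 84) = √(-7960) = 2*I*√1990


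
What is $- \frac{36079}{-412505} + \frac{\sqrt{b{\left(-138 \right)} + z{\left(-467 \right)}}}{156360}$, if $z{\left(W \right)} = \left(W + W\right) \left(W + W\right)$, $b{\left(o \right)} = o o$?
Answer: $\frac{36079}{412505} + \frac{\sqrt{8914}}{15636} \approx 0.093501$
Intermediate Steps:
$b{\left(o \right)} = o^{2}$
$z{\left(W \right)} = 4 W^{2}$ ($z{\left(W \right)} = 2 W 2 W = 4 W^{2}$)
$- \frac{36079}{-412505} + \frac{\sqrt{b{\left(-138 \right)} + z{\left(-467 \right)}}}{156360} = - \frac{36079}{-412505} + \frac{\sqrt{\left(-138\right)^{2} + 4 \left(-467\right)^{2}}}{156360} = \left(-36079\right) \left(- \frac{1}{412505}\right) + \sqrt{19044 + 4 \cdot 218089} \cdot \frac{1}{156360} = \frac{36079}{412505} + \sqrt{19044 + 872356} \cdot \frac{1}{156360} = \frac{36079}{412505} + \sqrt{891400} \cdot \frac{1}{156360} = \frac{36079}{412505} + 10 \sqrt{8914} \cdot \frac{1}{156360} = \frac{36079}{412505} + \frac{\sqrt{8914}}{15636}$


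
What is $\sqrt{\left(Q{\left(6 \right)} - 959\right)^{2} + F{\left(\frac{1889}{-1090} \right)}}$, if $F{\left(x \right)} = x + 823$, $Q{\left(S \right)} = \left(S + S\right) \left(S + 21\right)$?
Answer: $\frac{\sqrt{480047369790}}{1090} \approx 635.65$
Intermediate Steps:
$Q{\left(S \right)} = 2 S \left(21 + S\right)$
$F{\left(x \right)} = 823 + x$
$\sqrt{\left(Q{\left(6 \right)} - 959\right)^{2} + F{\left(\frac{1889}{-1090} \right)}} = \sqrt{\left(2 \cdot 6 \left(21 + 6\right) - 959\right)^{2} + \left(823 + \frac{1889}{-1090}\right)} = \sqrt{\left(2 \cdot 6 \cdot 27 - 959\right)^{2} + \left(823 + 1889 \left(- \frac{1}{1090}\right)\right)} = \sqrt{\left(324 - 959\right)^{2} + \left(823 - \frac{1889}{1090}\right)} = \sqrt{\left(-635\right)^{2} + \frac{895181}{1090}} = \sqrt{403225 + \frac{895181}{1090}} = \sqrt{\frac{440410431}{1090}} = \frac{\sqrt{480047369790}}{1090}$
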